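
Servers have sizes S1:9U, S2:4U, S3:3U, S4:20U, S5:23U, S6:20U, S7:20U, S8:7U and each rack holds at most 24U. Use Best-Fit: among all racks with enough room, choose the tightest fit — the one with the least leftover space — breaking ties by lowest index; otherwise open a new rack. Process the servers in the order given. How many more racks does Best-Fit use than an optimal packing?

0

Best-Fit: [9,4,3,7] [20] [23] [20] [20] → 5 racks.
Total size 106U; any packing needs at least ⌈106/24⌉ = 5 racks.
So 5 is already optimal.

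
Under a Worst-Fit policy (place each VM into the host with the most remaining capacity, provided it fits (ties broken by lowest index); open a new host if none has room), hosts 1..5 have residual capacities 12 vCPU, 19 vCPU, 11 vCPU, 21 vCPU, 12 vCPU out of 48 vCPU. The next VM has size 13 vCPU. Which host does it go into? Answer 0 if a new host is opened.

Hosts with room: host 2 (19 vCPU), host 4 (21 vCPU).
Most room is host 4 with 21 vCPU free.

4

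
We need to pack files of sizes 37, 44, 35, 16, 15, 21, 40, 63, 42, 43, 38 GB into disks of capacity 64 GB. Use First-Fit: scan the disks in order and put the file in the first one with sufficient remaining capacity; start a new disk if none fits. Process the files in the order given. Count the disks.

8

Put 37 GB in disk 1; 27 GB remain.
Put 44 GB in disk 2; 20 GB remain.
Put 35 GB in disk 3; 29 GB remain.
Put 16 GB in disk 1; 11 GB remain.
Put 15 GB in disk 2; 5 GB remain.
Put 21 GB in disk 3; 8 GB remain.
Put 40 GB in disk 4; 24 GB remain.
Put 63 GB in disk 5; 1 GB remain.
Put 42 GB in disk 6; 22 GB remain.
Put 43 GB in disk 7; 21 GB remain.
Put 38 GB in disk 8; 26 GB remain.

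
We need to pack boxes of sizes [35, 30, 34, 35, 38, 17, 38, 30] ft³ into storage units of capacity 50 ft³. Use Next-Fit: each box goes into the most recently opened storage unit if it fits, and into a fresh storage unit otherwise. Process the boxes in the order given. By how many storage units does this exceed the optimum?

Next-Fit: [35] [30] [34] [35] [38] [17] [38] [30] → 8 storage units.
7 boxes exceed 25 ft³ (half the capacity), and no two of those can share a storage unit, so at least 7 storage units are needed.
An optimal packing achieves that bound: [38] [38] [35] [35] [34] [30,17] [30] → 7 storage units.
Excess: 8 − 7 = 1.

1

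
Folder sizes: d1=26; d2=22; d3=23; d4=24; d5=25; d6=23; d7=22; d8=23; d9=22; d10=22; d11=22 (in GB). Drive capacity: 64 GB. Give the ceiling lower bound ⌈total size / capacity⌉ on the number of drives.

Total size = 26 + 22 + 23 + 24 + 25 + 23 + 22 + 23 + 22 + 22 + 22 = 254 GB.
⌈254 / 64⌉ = 4.

4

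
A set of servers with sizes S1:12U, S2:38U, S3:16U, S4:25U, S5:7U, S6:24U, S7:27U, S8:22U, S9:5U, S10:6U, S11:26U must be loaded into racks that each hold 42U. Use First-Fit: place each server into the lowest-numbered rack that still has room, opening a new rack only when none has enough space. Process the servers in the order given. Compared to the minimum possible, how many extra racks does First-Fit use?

1

First-Fit: [12,16,7,5] [38] [25,6] [24] [27] [22] [26] → 7 racks.
6 servers exceed 21U (half the capacity), and no two of those can share a rack, so at least 6 racks are needed.
An optimal packing achieves that bound: [38] [27,12] [26,16] [25,7,6] [24,5] [22] → 6 racks.
Excess: 7 − 6 = 1.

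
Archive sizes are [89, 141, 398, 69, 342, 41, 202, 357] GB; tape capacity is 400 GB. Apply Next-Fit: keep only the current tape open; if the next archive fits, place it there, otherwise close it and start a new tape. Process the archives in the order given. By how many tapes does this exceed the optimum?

Next-Fit: [89,141] [398] [69] [342,41] [202] [357] → 6 tapes.
Total size 1639 GB; any packing needs at least ⌈1639/400⌉ = 5 tapes.
An optimal packing achieves that bound: [398] [357,41] [342] [202,141] [89,69] → 5 tapes.
Excess: 6 − 5 = 1.

1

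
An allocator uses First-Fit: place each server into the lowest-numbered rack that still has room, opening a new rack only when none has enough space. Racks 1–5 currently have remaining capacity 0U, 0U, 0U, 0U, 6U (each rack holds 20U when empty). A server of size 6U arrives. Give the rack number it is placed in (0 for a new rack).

5

Racks with room: rack 5 (6U).
The first with room is rack 5.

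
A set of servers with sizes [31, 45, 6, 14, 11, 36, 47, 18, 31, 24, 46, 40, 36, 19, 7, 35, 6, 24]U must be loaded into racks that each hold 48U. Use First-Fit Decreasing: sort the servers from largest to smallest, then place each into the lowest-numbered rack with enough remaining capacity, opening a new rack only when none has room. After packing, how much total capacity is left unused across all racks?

52

Sorted descending: 47, 46, 45, 40, 36, 36, 35, 31, 31, 24, 24, 19, 18, 14, 11, 7, 6, 6.
rack 1: place 47U, 1U left
rack 2: place 46U, 2U left
rack 3: place 45U, 3U left
rack 4: place 40U, 8U left
rack 5: place 36U, 12U left
rack 6: place 36U, 12U left
rack 7: place 35U, 13U left
rack 8: place 31U, 17U left
rack 9: place 31U, 17U left
rack 10: place 24U, 24U left
rack 10: place 24U, 0U left
rack 11: place 19U, 29U left
rack 11: place 18U, 11U left
rack 8: place 14U, 3U left
rack 5: place 11U, 1U left
rack 4: place 7U, 1U left
rack 6: place 6U, 6U left
rack 6: place 6U, 0U left
11 racks × 48U = 528U; used 476U; unused 52U.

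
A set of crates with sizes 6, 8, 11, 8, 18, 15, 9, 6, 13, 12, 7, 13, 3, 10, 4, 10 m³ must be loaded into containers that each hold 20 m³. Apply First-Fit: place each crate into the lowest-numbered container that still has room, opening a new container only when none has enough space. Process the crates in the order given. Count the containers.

9

container 1: place 6 m³, 14 m³ left
container 1: place 8 m³, 6 m³ left
container 2: place 11 m³, 9 m³ left
container 2: place 8 m³, 1 m³ left
container 3: place 18 m³, 2 m³ left
container 4: place 15 m³, 5 m³ left
container 5: place 9 m³, 11 m³ left
container 1: place 6 m³, 0 m³ left
container 6: place 13 m³, 7 m³ left
container 7: place 12 m³, 8 m³ left
container 5: place 7 m³, 4 m³ left
container 8: place 13 m³, 7 m³ left
container 4: place 3 m³, 2 m³ left
container 9: place 10 m³, 10 m³ left
container 5: place 4 m³, 0 m³ left
container 9: place 10 m³, 0 m³ left
Final containers: [6,8,6] [11,8] [18] [15,3] [9,7,4] [13] [12] [13] [10,10].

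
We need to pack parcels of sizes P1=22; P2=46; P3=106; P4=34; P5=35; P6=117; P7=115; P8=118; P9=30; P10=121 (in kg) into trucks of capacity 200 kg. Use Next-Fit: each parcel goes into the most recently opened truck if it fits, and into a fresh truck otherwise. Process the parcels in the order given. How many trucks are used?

5 trucks

Put P1 (22 kg) in truck 1; 178 kg remain.
Put P2 (46 kg) in truck 1; 132 kg remain.
Put P3 (106 kg) in truck 1; 26 kg remain.
Put P4 (34 kg) in truck 2; 166 kg remain.
Put P5 (35 kg) in truck 2; 131 kg remain.
Put P6 (117 kg) in truck 2; 14 kg remain.
Put P7 (115 kg) in truck 3; 85 kg remain.
Put P8 (118 kg) in truck 4; 82 kg remain.
Put P9 (30 kg) in truck 4; 52 kg remain.
Put P10 (121 kg) in truck 5; 79 kg remain.
Final trucks: [22,46,106] [34,35,117] [115] [118,30] [121].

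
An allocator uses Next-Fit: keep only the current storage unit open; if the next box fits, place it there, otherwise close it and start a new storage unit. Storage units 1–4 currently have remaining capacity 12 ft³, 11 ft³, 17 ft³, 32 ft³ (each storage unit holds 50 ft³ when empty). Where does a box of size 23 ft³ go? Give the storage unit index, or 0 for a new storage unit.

4

Next-Fit only looks at storage unit 4, which has 32 ft³ free.
23 ft³ fits there.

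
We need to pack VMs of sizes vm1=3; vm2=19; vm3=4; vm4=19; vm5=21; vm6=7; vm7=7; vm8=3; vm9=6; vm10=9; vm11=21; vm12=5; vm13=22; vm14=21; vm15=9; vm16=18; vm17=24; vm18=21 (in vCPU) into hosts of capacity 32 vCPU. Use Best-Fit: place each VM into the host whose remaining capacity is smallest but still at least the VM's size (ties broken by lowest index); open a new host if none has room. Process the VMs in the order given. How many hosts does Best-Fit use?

vm1 (3 vCPU) → host 1 (remaining 29 vCPU)
vm2 (19 vCPU) → host 1 (remaining 10 vCPU)
vm3 (4 vCPU) → host 1 (remaining 6 vCPU)
vm4 (19 vCPU) → host 2 (remaining 13 vCPU)
vm5 (21 vCPU) → host 3 (remaining 11 vCPU)
vm6 (7 vCPU) → host 3 (remaining 4 vCPU)
vm7 (7 vCPU) → host 2 (remaining 6 vCPU)
vm8 (3 vCPU) → host 3 (remaining 1 vCPU)
vm9 (6 vCPU) → host 1 (remaining 0 vCPU)
vm10 (9 vCPU) → host 4 (remaining 23 vCPU)
vm11 (21 vCPU) → host 4 (remaining 2 vCPU)
vm12 (5 vCPU) → host 2 (remaining 1 vCPU)
vm13 (22 vCPU) → host 5 (remaining 10 vCPU)
vm14 (21 vCPU) → host 6 (remaining 11 vCPU)
vm15 (9 vCPU) → host 5 (remaining 1 vCPU)
vm16 (18 vCPU) → host 7 (remaining 14 vCPU)
vm17 (24 vCPU) → host 8 (remaining 8 vCPU)
vm18 (21 vCPU) → host 9 (remaining 11 vCPU)

9 hosts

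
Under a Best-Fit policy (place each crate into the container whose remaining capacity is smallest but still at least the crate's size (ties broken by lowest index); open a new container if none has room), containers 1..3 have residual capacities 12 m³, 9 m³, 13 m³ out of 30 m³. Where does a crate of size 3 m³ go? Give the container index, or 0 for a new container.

Containers with room: container 1 (12 m³), container 2 (9 m³), container 3 (13 m³).
Tightest fit is container 2 with 9 m³ free.

2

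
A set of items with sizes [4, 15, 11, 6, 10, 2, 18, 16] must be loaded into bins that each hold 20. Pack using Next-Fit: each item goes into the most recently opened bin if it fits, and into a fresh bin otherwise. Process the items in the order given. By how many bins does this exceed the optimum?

0

Next-Fit: [4,15] [11,6] [10,2] [18] [16] → 5 bins.
Total size 82; any packing needs at least ⌈82/20⌉ = 5 bins.
So 5 is already optimal.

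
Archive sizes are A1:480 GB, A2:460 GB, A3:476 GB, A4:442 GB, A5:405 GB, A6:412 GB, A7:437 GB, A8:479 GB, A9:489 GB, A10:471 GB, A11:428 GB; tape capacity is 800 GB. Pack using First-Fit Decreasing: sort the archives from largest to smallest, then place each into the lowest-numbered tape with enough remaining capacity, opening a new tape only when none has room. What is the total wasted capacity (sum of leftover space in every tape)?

Sorted descending: 489, 480, 479, 476, 471, 460, 442, 437, 428, 412, 405.
Put 489 GB in tape 1; 311 GB remain.
Put 480 GB in tape 2; 320 GB remain.
Put 479 GB in tape 3; 321 GB remain.
Put 476 GB in tape 4; 324 GB remain.
Put 471 GB in tape 5; 329 GB remain.
Put 460 GB in tape 6; 340 GB remain.
Put 442 GB in tape 7; 358 GB remain.
Put 437 GB in tape 8; 363 GB remain.
Put 428 GB in tape 9; 372 GB remain.
Put 412 GB in tape 10; 388 GB remain.
Put 405 GB in tape 11; 395 GB remain.
11 tapes × 800 GB = 8800 GB; used 4979 GB; unused 3821 GB.

3821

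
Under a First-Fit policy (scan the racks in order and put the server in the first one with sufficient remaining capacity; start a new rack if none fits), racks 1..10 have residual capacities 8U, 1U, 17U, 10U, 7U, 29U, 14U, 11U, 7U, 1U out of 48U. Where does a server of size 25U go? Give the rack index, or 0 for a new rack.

Racks with room: rack 6 (29U).
The first with room is rack 6.

6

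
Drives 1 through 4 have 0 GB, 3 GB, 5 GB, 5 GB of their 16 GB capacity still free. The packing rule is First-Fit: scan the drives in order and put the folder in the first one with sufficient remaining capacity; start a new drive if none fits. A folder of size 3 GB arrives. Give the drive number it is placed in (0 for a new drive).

2

Drives with room: drive 2 (3 GB), drive 3 (5 GB), drive 4 (5 GB).
The first with room is drive 2.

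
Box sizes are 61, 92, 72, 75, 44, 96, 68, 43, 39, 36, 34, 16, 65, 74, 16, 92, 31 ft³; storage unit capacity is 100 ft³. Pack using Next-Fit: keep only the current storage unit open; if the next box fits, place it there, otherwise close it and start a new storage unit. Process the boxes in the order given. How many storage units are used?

Put 61 ft³ in storage unit 1; 39 ft³ remain.
Put 92 ft³ in storage unit 2; 8 ft³ remain.
Put 72 ft³ in storage unit 3; 28 ft³ remain.
Put 75 ft³ in storage unit 4; 25 ft³ remain.
Put 44 ft³ in storage unit 5; 56 ft³ remain.
Put 96 ft³ in storage unit 6; 4 ft³ remain.
Put 68 ft³ in storage unit 7; 32 ft³ remain.
Put 43 ft³ in storage unit 8; 57 ft³ remain.
Put 39 ft³ in storage unit 8; 18 ft³ remain.
Put 36 ft³ in storage unit 9; 64 ft³ remain.
Put 34 ft³ in storage unit 9; 30 ft³ remain.
Put 16 ft³ in storage unit 9; 14 ft³ remain.
Put 65 ft³ in storage unit 10; 35 ft³ remain.
Put 74 ft³ in storage unit 11; 26 ft³ remain.
Put 16 ft³ in storage unit 11; 10 ft³ remain.
Put 92 ft³ in storage unit 12; 8 ft³ remain.
Put 31 ft³ in storage unit 13; 69 ft³ remain.
Final storage units: [61] [92] [72] [75] [44] [96] [68] [43,39] [36,34,16] [65] [74,16] [92] [31].

13 storage units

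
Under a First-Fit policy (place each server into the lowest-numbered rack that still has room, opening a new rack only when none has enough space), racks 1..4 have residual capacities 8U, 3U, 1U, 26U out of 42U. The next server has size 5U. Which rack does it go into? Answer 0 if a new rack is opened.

1

Racks with room: rack 1 (8U), rack 4 (26U).
The first with room is rack 1.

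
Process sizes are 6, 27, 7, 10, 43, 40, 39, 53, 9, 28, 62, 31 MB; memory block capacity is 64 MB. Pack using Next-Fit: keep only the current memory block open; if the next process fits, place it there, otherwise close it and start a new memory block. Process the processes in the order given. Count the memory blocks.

8

Put 6 MB in memory block 1; 58 MB remain.
Put 27 MB in memory block 1; 31 MB remain.
Put 7 MB in memory block 1; 24 MB remain.
Put 10 MB in memory block 1; 14 MB remain.
Put 43 MB in memory block 2; 21 MB remain.
Put 40 MB in memory block 3; 24 MB remain.
Put 39 MB in memory block 4; 25 MB remain.
Put 53 MB in memory block 5; 11 MB remain.
Put 9 MB in memory block 5; 2 MB remain.
Put 28 MB in memory block 6; 36 MB remain.
Put 62 MB in memory block 7; 2 MB remain.
Put 31 MB in memory block 8; 33 MB remain.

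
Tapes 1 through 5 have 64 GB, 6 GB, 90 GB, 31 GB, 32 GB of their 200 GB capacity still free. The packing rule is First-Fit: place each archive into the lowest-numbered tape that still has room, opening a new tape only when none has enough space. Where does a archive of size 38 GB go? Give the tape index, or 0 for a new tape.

Tapes with room: tape 1 (64 GB), tape 3 (90 GB).
The first with room is tape 1.

1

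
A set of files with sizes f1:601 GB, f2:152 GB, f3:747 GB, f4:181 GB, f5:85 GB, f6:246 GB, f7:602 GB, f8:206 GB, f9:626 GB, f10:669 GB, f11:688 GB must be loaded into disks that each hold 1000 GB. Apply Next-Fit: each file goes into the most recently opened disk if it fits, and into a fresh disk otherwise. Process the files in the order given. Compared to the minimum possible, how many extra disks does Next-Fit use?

Next-Fit: [601,152] [747,181] [85,246,602] [206,626] [669] [688] → 6 disks.
6 files exceed 500 GB (half the capacity), and no two of those can share a disk, so at least 6 disks are needed.
So 6 is already optimal.

0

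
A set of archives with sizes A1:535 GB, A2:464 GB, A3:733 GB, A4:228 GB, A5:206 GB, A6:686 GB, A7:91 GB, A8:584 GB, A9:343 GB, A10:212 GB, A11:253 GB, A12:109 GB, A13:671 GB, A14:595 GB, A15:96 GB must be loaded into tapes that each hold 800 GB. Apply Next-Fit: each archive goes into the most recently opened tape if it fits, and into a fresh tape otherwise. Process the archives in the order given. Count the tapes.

10

A1 (535 GB) → tape 1 (remaining 265 GB)
A2 (464 GB) → tape 2 (remaining 336 GB)
A3 (733 GB) → tape 3 (remaining 67 GB)
A4 (228 GB) → tape 4 (remaining 572 GB)
A5 (206 GB) → tape 4 (remaining 366 GB)
A6 (686 GB) → tape 5 (remaining 114 GB)
A7 (91 GB) → tape 5 (remaining 23 GB)
A8 (584 GB) → tape 6 (remaining 216 GB)
A9 (343 GB) → tape 7 (remaining 457 GB)
A10 (212 GB) → tape 7 (remaining 245 GB)
A11 (253 GB) → tape 8 (remaining 547 GB)
A12 (109 GB) → tape 8 (remaining 438 GB)
A13 (671 GB) → tape 9 (remaining 129 GB)
A14 (595 GB) → tape 10 (remaining 205 GB)
A15 (96 GB) → tape 10 (remaining 109 GB)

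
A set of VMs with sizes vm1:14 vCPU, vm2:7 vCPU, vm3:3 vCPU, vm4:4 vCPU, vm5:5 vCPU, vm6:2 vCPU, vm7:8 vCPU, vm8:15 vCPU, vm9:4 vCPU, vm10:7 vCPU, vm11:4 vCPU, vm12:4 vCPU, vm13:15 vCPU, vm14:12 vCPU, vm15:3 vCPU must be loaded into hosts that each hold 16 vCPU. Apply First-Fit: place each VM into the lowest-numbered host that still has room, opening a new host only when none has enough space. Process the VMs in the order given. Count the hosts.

vm1 (14 vCPU) → host 1 (remaining 2 vCPU)
vm2 (7 vCPU) → host 2 (remaining 9 vCPU)
vm3 (3 vCPU) → host 2 (remaining 6 vCPU)
vm4 (4 vCPU) → host 2 (remaining 2 vCPU)
vm5 (5 vCPU) → host 3 (remaining 11 vCPU)
vm6 (2 vCPU) → host 1 (remaining 0 vCPU)
vm7 (8 vCPU) → host 3 (remaining 3 vCPU)
vm8 (15 vCPU) → host 4 (remaining 1 vCPU)
vm9 (4 vCPU) → host 5 (remaining 12 vCPU)
vm10 (7 vCPU) → host 5 (remaining 5 vCPU)
vm11 (4 vCPU) → host 5 (remaining 1 vCPU)
vm12 (4 vCPU) → host 6 (remaining 12 vCPU)
vm13 (15 vCPU) → host 7 (remaining 1 vCPU)
vm14 (12 vCPU) → host 6 (remaining 0 vCPU)
vm15 (3 vCPU) → host 3 (remaining 0 vCPU)

7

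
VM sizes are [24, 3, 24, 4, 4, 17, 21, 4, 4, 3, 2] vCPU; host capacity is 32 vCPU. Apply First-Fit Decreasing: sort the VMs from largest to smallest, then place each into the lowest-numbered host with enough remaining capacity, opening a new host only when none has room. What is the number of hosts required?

4

Sorted descending: 24, 24, 21, 17, 4, 4, 4, 4, 3, 3, 2.
host 1: place 24 vCPU, 8 vCPU left
host 2: place 24 vCPU, 8 vCPU left
host 3: place 21 vCPU, 11 vCPU left
host 4: place 17 vCPU, 15 vCPU left
host 1: place 4 vCPU, 4 vCPU left
host 1: place 4 vCPU, 0 vCPU left
host 2: place 4 vCPU, 4 vCPU left
host 2: place 4 vCPU, 0 vCPU left
host 3: place 3 vCPU, 8 vCPU left
host 3: place 3 vCPU, 5 vCPU left
host 3: place 2 vCPU, 3 vCPU left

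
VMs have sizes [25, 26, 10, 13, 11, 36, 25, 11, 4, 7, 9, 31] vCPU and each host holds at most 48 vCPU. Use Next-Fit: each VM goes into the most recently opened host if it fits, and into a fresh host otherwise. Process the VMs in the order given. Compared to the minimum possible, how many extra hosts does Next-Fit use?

Next-Fit: [25] [26,10] [13,11] [36] [25,11,4,7] [9,31] → 6 hosts.
Total size 208 vCPU; any packing needs at least ⌈208/48⌉ = 5 hosts.
An optimal packing achieves that bound: [36,11] [31,13,4] [26,11,10] [25,9,7] [25] → 5 hosts.
Excess: 6 − 5 = 1.

1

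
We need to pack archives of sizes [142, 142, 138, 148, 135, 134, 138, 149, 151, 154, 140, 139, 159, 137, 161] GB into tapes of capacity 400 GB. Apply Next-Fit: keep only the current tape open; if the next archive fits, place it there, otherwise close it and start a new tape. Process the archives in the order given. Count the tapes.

Put 142 GB in tape 1; 258 GB remain.
Put 142 GB in tape 1; 116 GB remain.
Put 138 GB in tape 2; 262 GB remain.
Put 148 GB in tape 2; 114 GB remain.
Put 135 GB in tape 3; 265 GB remain.
Put 134 GB in tape 3; 131 GB remain.
Put 138 GB in tape 4; 262 GB remain.
Put 149 GB in tape 4; 113 GB remain.
Put 151 GB in tape 5; 249 GB remain.
Put 154 GB in tape 5; 95 GB remain.
Put 140 GB in tape 6; 260 GB remain.
Put 139 GB in tape 6; 121 GB remain.
Put 159 GB in tape 7; 241 GB remain.
Put 137 GB in tape 7; 104 GB remain.
Put 161 GB in tape 8; 239 GB remain.

8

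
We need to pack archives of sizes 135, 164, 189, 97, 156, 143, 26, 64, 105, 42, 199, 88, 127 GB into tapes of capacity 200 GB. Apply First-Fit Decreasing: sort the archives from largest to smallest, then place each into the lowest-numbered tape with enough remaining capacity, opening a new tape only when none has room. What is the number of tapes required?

9

Sorted descending: 199, 189, 164, 156, 143, 135, 127, 105, 97, 88, 64, 42, 26.
tape 1: place 199 GB, 1 GB left
tape 2: place 189 GB, 11 GB left
tape 3: place 164 GB, 36 GB left
tape 4: place 156 GB, 44 GB left
tape 5: place 143 GB, 57 GB left
tape 6: place 135 GB, 65 GB left
tape 7: place 127 GB, 73 GB left
tape 8: place 105 GB, 95 GB left
tape 9: place 97 GB, 103 GB left
tape 8: place 88 GB, 7 GB left
tape 6: place 64 GB, 1 GB left
tape 4: place 42 GB, 2 GB left
tape 3: place 26 GB, 10 GB left
Final tapes: [199] [189] [164,26] [156,42] [143] [135,64] [127] [105,88] [97].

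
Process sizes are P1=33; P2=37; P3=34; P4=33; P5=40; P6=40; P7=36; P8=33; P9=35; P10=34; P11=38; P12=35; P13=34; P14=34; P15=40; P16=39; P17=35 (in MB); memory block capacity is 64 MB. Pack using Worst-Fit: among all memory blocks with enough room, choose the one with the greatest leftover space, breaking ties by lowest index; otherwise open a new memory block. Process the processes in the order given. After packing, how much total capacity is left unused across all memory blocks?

478

P1 (33 MB) → memory block 1 (remaining 31 MB)
P2 (37 MB) → memory block 2 (remaining 27 MB)
P3 (34 MB) → memory block 3 (remaining 30 MB)
P4 (33 MB) → memory block 4 (remaining 31 MB)
P5 (40 MB) → memory block 5 (remaining 24 MB)
P6 (40 MB) → memory block 6 (remaining 24 MB)
P7 (36 MB) → memory block 7 (remaining 28 MB)
P8 (33 MB) → memory block 8 (remaining 31 MB)
P9 (35 MB) → memory block 9 (remaining 29 MB)
P10 (34 MB) → memory block 10 (remaining 30 MB)
P11 (38 MB) → memory block 11 (remaining 26 MB)
P12 (35 MB) → memory block 12 (remaining 29 MB)
P13 (34 MB) → memory block 13 (remaining 30 MB)
P14 (34 MB) → memory block 14 (remaining 30 MB)
P15 (40 MB) → memory block 15 (remaining 24 MB)
P16 (39 MB) → memory block 16 (remaining 25 MB)
P17 (35 MB) → memory block 17 (remaining 29 MB)
17 memory blocks × 64 MB = 1088 MB; used 610 MB; unused 478 MB.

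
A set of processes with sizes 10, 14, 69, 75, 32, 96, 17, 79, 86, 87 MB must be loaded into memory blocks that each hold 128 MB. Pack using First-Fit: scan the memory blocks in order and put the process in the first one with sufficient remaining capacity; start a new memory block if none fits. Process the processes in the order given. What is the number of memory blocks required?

10 MB → memory block 1 (remaining 118 MB)
14 MB → memory block 1 (remaining 104 MB)
69 MB → memory block 1 (remaining 35 MB)
75 MB → memory block 2 (remaining 53 MB)
32 MB → memory block 1 (remaining 3 MB)
96 MB → memory block 3 (remaining 32 MB)
17 MB → memory block 2 (remaining 36 MB)
79 MB → memory block 4 (remaining 49 MB)
86 MB → memory block 5 (remaining 42 MB)
87 MB → memory block 6 (remaining 41 MB)
Final memory blocks: [10,14,69,32] [75,17] [96] [79] [86] [87].

6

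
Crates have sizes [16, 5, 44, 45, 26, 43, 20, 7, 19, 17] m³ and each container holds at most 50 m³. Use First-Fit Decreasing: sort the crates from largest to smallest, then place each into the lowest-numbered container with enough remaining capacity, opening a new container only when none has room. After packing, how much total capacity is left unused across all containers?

Sorted descending: 45, 44, 43, 26, 20, 19, 17, 16, 7, 5.
container 1: place 45 m³, 5 m³ left
container 2: place 44 m³, 6 m³ left
container 3: place 43 m³, 7 m³ left
container 4: place 26 m³, 24 m³ left
container 4: place 20 m³, 4 m³ left
container 5: place 19 m³, 31 m³ left
container 5: place 17 m³, 14 m³ left
container 6: place 16 m³, 34 m³ left
container 3: place 7 m³, 0 m³ left
container 1: place 5 m³, 0 m³ left
6 containers × 50 m³ = 300 m³; used 242 m³; unused 58 m³.

58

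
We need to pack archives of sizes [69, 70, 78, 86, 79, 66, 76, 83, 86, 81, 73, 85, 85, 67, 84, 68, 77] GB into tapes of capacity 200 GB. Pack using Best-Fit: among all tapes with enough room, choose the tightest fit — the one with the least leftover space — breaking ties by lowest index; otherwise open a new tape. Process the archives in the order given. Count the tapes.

9

Put 69 GB in tape 1; 131 GB remain.
Put 70 GB in tape 1; 61 GB remain.
Put 78 GB in tape 2; 122 GB remain.
Put 86 GB in tape 2; 36 GB remain.
Put 79 GB in tape 3; 121 GB remain.
Put 66 GB in tape 3; 55 GB remain.
Put 76 GB in tape 4; 124 GB remain.
Put 83 GB in tape 4; 41 GB remain.
Put 86 GB in tape 5; 114 GB remain.
Put 81 GB in tape 5; 33 GB remain.
Put 73 GB in tape 6; 127 GB remain.
Put 85 GB in tape 6; 42 GB remain.
Put 85 GB in tape 7; 115 GB remain.
Put 67 GB in tape 7; 48 GB remain.
Put 84 GB in tape 8; 116 GB remain.
Put 68 GB in tape 8; 48 GB remain.
Put 77 GB in tape 9; 123 GB remain.
Final tapes: [69,70] [78,86] [79,66] [76,83] [86,81] [73,85] [85,67] [84,68] [77].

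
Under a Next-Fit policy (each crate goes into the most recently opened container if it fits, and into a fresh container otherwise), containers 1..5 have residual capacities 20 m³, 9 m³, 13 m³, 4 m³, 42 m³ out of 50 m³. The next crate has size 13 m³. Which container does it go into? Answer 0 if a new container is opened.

Next-Fit only looks at container 5, which has 42 m³ free.
13 m³ fits there.

5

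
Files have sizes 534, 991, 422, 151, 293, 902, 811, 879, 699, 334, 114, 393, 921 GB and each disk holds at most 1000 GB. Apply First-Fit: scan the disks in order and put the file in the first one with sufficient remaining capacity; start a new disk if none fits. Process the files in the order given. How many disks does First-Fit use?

9 disks

534 GB → disk 1 (remaining 466 GB)
991 GB → disk 2 (remaining 9 GB)
422 GB → disk 1 (remaining 44 GB)
151 GB → disk 3 (remaining 849 GB)
293 GB → disk 3 (remaining 556 GB)
902 GB → disk 4 (remaining 98 GB)
811 GB → disk 5 (remaining 189 GB)
879 GB → disk 6 (remaining 121 GB)
699 GB → disk 7 (remaining 301 GB)
334 GB → disk 3 (remaining 222 GB)
114 GB → disk 3 (remaining 108 GB)
393 GB → disk 8 (remaining 607 GB)
921 GB → disk 9 (remaining 79 GB)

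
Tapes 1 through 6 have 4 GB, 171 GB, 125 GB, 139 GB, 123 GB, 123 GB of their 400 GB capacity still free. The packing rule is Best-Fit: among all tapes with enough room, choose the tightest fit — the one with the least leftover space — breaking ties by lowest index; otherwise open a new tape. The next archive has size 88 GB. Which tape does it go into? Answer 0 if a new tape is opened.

Tapes with room: tape 2 (171 GB), tape 3 (125 GB), tape 4 (139 GB), tape 5 (123 GB), tape 6 (123 GB).
Tightest fit is tape 5 with 123 GB free.

5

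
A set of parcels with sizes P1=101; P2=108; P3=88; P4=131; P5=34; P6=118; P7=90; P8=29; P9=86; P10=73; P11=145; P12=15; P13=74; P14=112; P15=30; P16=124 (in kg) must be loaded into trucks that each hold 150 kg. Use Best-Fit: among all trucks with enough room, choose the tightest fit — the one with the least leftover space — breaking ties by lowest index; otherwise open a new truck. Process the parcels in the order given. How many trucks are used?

11 trucks

Put P1 (101 kg) in truck 1; 49 kg remain.
Put P2 (108 kg) in truck 2; 42 kg remain.
Put P3 (88 kg) in truck 3; 62 kg remain.
Put P4 (131 kg) in truck 4; 19 kg remain.
Put P5 (34 kg) in truck 2; 8 kg remain.
Put P6 (118 kg) in truck 5; 32 kg remain.
Put P7 (90 kg) in truck 6; 60 kg remain.
Put P8 (29 kg) in truck 5; 3 kg remain.
Put P9 (86 kg) in truck 7; 64 kg remain.
Put P10 (73 kg) in truck 8; 77 kg remain.
Put P11 (145 kg) in truck 9; 5 kg remain.
Put P12 (15 kg) in truck 4; 4 kg remain.
Put P13 (74 kg) in truck 8; 3 kg remain.
Put P14 (112 kg) in truck 10; 38 kg remain.
Put P15 (30 kg) in truck 10; 8 kg remain.
Put P16 (124 kg) in truck 11; 26 kg remain.
Final trucks: [101] [108,34] [88] [131,15] [118,29] [90] [86] [73,74] [145] [112,30] [124].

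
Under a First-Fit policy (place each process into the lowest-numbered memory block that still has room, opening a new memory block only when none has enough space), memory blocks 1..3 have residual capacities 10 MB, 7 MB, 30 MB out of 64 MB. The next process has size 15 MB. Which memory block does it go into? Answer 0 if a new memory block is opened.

Memory blocks with room: memory block 3 (30 MB).
The first with room is memory block 3.

3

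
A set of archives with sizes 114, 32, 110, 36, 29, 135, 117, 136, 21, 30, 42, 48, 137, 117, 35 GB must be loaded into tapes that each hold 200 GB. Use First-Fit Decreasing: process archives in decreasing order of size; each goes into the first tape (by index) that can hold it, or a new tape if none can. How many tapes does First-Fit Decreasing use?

Sorted descending: 137, 136, 135, 117, 117, 114, 110, 48, 42, 36, 35, 32, 30, 29, 21.
tape 1: place 137 GB, 63 GB left
tape 2: place 136 GB, 64 GB left
tape 3: place 135 GB, 65 GB left
tape 4: place 117 GB, 83 GB left
tape 5: place 117 GB, 83 GB left
tape 6: place 114 GB, 86 GB left
tape 7: place 110 GB, 90 GB left
tape 1: place 48 GB, 15 GB left
tape 2: place 42 GB, 22 GB left
tape 3: place 36 GB, 29 GB left
tape 4: place 35 GB, 48 GB left
tape 4: place 32 GB, 16 GB left
tape 5: place 30 GB, 53 GB left
tape 3: place 29 GB, 0 GB left
tape 2: place 21 GB, 1 GB left

7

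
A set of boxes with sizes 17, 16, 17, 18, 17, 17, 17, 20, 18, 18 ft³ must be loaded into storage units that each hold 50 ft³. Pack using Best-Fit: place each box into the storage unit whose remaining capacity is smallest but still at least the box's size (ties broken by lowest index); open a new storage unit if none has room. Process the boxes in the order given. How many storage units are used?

storage unit 1: place 17 ft³, 33 ft³ left
storage unit 1: place 16 ft³, 17 ft³ left
storage unit 1: place 17 ft³, 0 ft³ left
storage unit 2: place 18 ft³, 32 ft³ left
storage unit 2: place 17 ft³, 15 ft³ left
storage unit 3: place 17 ft³, 33 ft³ left
storage unit 3: place 17 ft³, 16 ft³ left
storage unit 4: place 20 ft³, 30 ft³ left
storage unit 4: place 18 ft³, 12 ft³ left
storage unit 5: place 18 ft³, 32 ft³ left
Final storage units: [17,16,17] [18,17] [17,17] [20,18] [18].

5 storage units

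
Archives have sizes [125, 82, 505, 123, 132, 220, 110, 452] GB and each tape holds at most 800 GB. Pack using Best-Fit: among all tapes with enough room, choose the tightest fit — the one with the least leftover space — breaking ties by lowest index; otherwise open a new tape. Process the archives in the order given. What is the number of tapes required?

tape 1: place 125 GB, 675 GB left
tape 1: place 82 GB, 593 GB left
tape 1: place 505 GB, 88 GB left
tape 2: place 123 GB, 677 GB left
tape 2: place 132 GB, 545 GB left
tape 2: place 220 GB, 325 GB left
tape 2: place 110 GB, 215 GB left
tape 3: place 452 GB, 348 GB left

3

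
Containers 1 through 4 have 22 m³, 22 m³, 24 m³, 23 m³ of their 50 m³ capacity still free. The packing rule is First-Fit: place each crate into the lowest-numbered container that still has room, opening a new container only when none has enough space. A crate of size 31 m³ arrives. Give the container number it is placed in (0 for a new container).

No container has ≥ 31 m³ free, so a new container is opened.

0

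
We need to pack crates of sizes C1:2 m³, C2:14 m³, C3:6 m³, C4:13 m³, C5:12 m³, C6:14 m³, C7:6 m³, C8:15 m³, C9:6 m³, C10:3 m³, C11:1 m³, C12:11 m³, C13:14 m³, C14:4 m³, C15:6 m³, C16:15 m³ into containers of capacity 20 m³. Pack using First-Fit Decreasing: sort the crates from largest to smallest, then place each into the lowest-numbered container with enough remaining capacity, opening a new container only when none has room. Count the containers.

Sorted descending: 15, 15, 14, 14, 14, 13, 12, 11, 6, 6, 6, 6, 4, 3, 2, 1.
15 m³ → container 1 (remaining 5 m³)
15 m³ → container 2 (remaining 5 m³)
14 m³ → container 3 (remaining 6 m³)
14 m³ → container 4 (remaining 6 m³)
14 m³ → container 5 (remaining 6 m³)
13 m³ → container 6 (remaining 7 m³)
12 m³ → container 7 (remaining 8 m³)
11 m³ → container 8 (remaining 9 m³)
6 m³ → container 3 (remaining 0 m³)
6 m³ → container 4 (remaining 0 m³)
6 m³ → container 5 (remaining 0 m³)
6 m³ → container 6 (remaining 1 m³)
4 m³ → container 1 (remaining 1 m³)
3 m³ → container 2 (remaining 2 m³)
2 m³ → container 2 (remaining 0 m³)
1 m³ → container 1 (remaining 0 m³)

8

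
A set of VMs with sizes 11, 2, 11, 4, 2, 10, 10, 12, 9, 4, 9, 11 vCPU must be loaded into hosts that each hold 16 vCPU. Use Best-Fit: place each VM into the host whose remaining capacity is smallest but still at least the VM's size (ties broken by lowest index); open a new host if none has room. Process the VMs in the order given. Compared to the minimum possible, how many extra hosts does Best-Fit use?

0

Best-Fit: [11,2,2] [11,4] [10] [10] [12,4] [9] [9] [11] → 8 hosts.
8 VMs exceed 8 vCPU (half the capacity), and no two of those can share a host, so at least 8 hosts are needed.
So 8 is already optimal.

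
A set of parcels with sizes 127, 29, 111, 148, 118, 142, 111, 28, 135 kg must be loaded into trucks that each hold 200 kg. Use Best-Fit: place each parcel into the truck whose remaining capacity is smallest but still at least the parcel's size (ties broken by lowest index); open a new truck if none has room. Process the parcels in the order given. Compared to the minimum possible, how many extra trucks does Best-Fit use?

Best-Fit: [127,29,28] [111] [148] [118] [142] [111] [135] → 7 trucks.
7 parcels exceed 100 kg (half the capacity), and no two of those can share a truck, so at least 7 trucks are needed.
So 7 is already optimal.

0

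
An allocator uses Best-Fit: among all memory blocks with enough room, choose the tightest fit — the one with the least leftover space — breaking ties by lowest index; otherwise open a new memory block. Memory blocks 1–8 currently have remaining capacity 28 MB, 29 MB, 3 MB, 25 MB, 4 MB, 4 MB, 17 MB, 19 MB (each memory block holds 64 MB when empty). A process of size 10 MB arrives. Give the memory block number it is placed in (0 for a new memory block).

Memory blocks with room: memory block 1 (28 MB), memory block 2 (29 MB), memory block 4 (25 MB), memory block 7 (17 MB), memory block 8 (19 MB).
Tightest fit is memory block 7 with 17 MB free.

7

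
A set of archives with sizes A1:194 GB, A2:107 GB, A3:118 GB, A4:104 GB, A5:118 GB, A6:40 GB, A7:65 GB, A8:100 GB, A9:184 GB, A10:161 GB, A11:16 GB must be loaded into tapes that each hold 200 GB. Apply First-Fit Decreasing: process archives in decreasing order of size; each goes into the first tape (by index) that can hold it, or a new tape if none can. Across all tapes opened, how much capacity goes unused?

Sorted descending: 194, 184, 161, 118, 118, 107, 104, 100, 65, 40, 16.
Put 194 GB in tape 1; 6 GB remain.
Put 184 GB in tape 2; 16 GB remain.
Put 161 GB in tape 3; 39 GB remain.
Put 118 GB in tape 4; 82 GB remain.
Put 118 GB in tape 5; 82 GB remain.
Put 107 GB in tape 6; 93 GB remain.
Put 104 GB in tape 7; 96 GB remain.
Put 100 GB in tape 8; 100 GB remain.
Put 65 GB in tape 4; 17 GB remain.
Put 40 GB in tape 5; 42 GB remain.
Put 16 GB in tape 2; 0 GB remain.
8 tapes × 200 GB = 1600 GB; used 1207 GB; unused 393 GB.

393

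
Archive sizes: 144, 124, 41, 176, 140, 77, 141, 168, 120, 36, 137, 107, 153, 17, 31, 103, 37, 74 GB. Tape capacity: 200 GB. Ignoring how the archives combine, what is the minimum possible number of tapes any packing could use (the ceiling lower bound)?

Total size = 144 + 124 + 41 + 176 + 140 + 77 + 141 + 168 + 120 + 36 + 137 + 107 + 153 + 17 + 31 + 103 + 37 + 74 = 1826 GB.
⌈1826 / 200⌉ = 10.

10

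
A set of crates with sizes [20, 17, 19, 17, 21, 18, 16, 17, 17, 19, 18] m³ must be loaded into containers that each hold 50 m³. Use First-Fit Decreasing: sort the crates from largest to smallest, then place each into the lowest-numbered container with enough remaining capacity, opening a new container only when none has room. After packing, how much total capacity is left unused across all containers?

Sorted descending: 21, 20, 19, 19, 18, 18, 17, 17, 17, 17, 16.
21 m³ → container 1 (remaining 29 m³)
20 m³ → container 1 (remaining 9 m³)
19 m³ → container 2 (remaining 31 m³)
19 m³ → container 2 (remaining 12 m³)
18 m³ → container 3 (remaining 32 m³)
18 m³ → container 3 (remaining 14 m³)
17 m³ → container 4 (remaining 33 m³)
17 m³ → container 4 (remaining 16 m³)
17 m³ → container 5 (remaining 33 m³)
17 m³ → container 5 (remaining 16 m³)
16 m³ → container 4 (remaining 0 m³)
5 containers × 50 m³ = 250 m³; used 199 m³; unused 51 m³.

51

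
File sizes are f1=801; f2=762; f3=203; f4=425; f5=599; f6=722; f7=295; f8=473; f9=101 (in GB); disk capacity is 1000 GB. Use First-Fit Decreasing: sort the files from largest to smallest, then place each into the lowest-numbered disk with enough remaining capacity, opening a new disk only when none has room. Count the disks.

5

Sorted descending: 801, 762, 722, 599, 473, 425, 295, 203, 101.
801 GB → disk 1 (remaining 199 GB)
762 GB → disk 2 (remaining 238 GB)
722 GB → disk 3 (remaining 278 GB)
599 GB → disk 4 (remaining 401 GB)
473 GB → disk 5 (remaining 527 GB)
425 GB → disk 5 (remaining 102 GB)
295 GB → disk 4 (remaining 106 GB)
203 GB → disk 2 (remaining 35 GB)
101 GB → disk 1 (remaining 98 GB)
Final disks: [801,101] [762,203] [722] [599,295] [473,425].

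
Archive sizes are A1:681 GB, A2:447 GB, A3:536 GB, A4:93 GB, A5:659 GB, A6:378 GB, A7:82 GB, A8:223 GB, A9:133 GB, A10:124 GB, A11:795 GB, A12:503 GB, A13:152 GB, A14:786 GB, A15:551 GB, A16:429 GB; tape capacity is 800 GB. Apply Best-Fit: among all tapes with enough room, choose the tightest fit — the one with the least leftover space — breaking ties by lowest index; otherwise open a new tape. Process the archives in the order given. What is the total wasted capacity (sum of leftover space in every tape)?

1428

tape 1: place A1 (681 GB), 119 GB left
tape 2: place A2 (447 GB), 353 GB left
tape 3: place A3 (536 GB), 264 GB left
tape 1: place A4 (93 GB), 26 GB left
tape 4: place A5 (659 GB), 141 GB left
tape 5: place A6 (378 GB), 422 GB left
tape 4: place A7 (82 GB), 59 GB left
tape 3: place A8 (223 GB), 41 GB left
tape 2: place A9 (133 GB), 220 GB left
tape 2: place A10 (124 GB), 96 GB left
tape 6: place A11 (795 GB), 5 GB left
tape 7: place A12 (503 GB), 297 GB left
tape 7: place A13 (152 GB), 145 GB left
tape 8: place A14 (786 GB), 14 GB left
tape 9: place A15 (551 GB), 249 GB left
tape 10: place A16 (429 GB), 371 GB left
10 tapes × 800 GB = 8000 GB; used 6572 GB; unused 1428 GB.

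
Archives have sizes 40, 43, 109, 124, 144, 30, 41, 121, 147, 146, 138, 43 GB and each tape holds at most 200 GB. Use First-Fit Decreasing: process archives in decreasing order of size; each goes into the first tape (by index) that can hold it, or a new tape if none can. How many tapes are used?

7 tapes

Sorted descending: 147, 146, 144, 138, 124, 121, 109, 43, 43, 41, 40, 30.
Put 147 GB in tape 1; 53 GB remain.
Put 146 GB in tape 2; 54 GB remain.
Put 144 GB in tape 3; 56 GB remain.
Put 138 GB in tape 4; 62 GB remain.
Put 124 GB in tape 5; 76 GB remain.
Put 121 GB in tape 6; 79 GB remain.
Put 109 GB in tape 7; 91 GB remain.
Put 43 GB in tape 1; 10 GB remain.
Put 43 GB in tape 2; 11 GB remain.
Put 41 GB in tape 3; 15 GB remain.
Put 40 GB in tape 4; 22 GB remain.
Put 30 GB in tape 5; 46 GB remain.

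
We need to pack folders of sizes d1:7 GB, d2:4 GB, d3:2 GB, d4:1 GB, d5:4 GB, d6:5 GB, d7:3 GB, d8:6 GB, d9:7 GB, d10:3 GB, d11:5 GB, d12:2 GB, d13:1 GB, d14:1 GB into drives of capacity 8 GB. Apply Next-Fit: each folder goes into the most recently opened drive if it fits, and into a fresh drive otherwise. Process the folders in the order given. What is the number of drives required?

8

d1 (7 GB) → drive 1 (remaining 1 GB)
d2 (4 GB) → drive 2 (remaining 4 GB)
d3 (2 GB) → drive 2 (remaining 2 GB)
d4 (1 GB) → drive 2 (remaining 1 GB)
d5 (4 GB) → drive 3 (remaining 4 GB)
d6 (5 GB) → drive 4 (remaining 3 GB)
d7 (3 GB) → drive 4 (remaining 0 GB)
d8 (6 GB) → drive 5 (remaining 2 GB)
d9 (7 GB) → drive 6 (remaining 1 GB)
d10 (3 GB) → drive 7 (remaining 5 GB)
d11 (5 GB) → drive 7 (remaining 0 GB)
d12 (2 GB) → drive 8 (remaining 6 GB)
d13 (1 GB) → drive 8 (remaining 5 GB)
d14 (1 GB) → drive 8 (remaining 4 GB)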